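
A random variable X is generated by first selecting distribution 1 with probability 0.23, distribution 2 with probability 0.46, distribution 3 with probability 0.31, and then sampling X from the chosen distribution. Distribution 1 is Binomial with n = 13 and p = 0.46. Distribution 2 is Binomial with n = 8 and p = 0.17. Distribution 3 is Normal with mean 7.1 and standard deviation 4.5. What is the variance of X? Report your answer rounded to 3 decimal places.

14.585

Per component, 1: μ=5.98, E[X²]=38.9896; 2: μ=1.36, E[X²]=2.9784; 3: μ=7.1, E[X²]=70.66.
E[X] = 0.23·5.98 + 0.46·1.36 + 0.31·7.1 = 4.202.
E[X²] = 0.23·38.9896 + 0.46·2.9784 + 0.31·70.66 = 32.2423.
Var(X) = E[X²] − (E[X])² = 32.2423 − 17.6568 = 14.5855.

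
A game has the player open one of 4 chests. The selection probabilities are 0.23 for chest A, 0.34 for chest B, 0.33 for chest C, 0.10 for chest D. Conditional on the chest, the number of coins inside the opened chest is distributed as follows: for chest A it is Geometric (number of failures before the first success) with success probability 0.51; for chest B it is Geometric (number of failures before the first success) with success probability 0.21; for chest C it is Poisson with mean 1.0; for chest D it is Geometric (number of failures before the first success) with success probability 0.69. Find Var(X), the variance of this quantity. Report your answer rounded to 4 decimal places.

Per component, A: μ=0.960784, E[X²]=2.807; B: μ=3.7619, E[X²]=32.0658; C: μ=1, E[X²]=2; D: μ=0.449275, E[X²]=0.852972.
E[X] = 0.23·0.960784 + 0.34·3.7619 + 0.33·1 + 0.1·0.449275 = 1.87496.
E[X²] = 0.23·2.807 + 0.34·32.0658 + 0.33·2 + 0.1·0.852972 = 12.2933.
Var(X) = E[X²] − (E[X])² = 12.2933 − 3.51546 = 8.77781.

8.7778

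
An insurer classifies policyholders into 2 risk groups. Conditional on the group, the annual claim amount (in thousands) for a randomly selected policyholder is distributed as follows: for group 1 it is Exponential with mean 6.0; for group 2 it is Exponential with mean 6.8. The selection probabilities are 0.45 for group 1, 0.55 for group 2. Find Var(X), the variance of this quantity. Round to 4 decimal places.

Per component, 1: μ=6, E[X²]=72; 2: μ=6.8, E[X²]=92.48.
E[X] = 0.45·6 + 0.55·6.8 = 6.44.
E[X²] = 0.45·72 + 0.55·92.48 = 83.264.
Var(X) = E[X²] − (E[X])² = 83.264 − 41.4736 = 41.7904.

41.7904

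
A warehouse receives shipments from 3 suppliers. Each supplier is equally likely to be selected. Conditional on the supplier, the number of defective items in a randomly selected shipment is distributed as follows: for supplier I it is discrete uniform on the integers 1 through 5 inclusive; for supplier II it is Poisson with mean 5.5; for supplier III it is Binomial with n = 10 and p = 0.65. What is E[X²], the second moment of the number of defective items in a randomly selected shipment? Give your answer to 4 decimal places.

30.4250

For each component E[X²] = Var + (mean)², giving I: 11; II: 35.75; III: 44.525.
Overall E[X²] = 0.333333·11 + 0.333333·35.75 + 0.333333·44.525 = 30.425.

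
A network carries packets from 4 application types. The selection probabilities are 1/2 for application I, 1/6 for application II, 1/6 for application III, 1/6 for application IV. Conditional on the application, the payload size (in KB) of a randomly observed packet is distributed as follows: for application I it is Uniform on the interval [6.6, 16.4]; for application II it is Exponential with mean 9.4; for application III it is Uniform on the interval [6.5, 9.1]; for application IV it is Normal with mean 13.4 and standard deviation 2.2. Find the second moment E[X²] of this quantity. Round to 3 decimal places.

For each component E[X²] = Var + (mean)², giving I: 140.253; II: 176.72; III: 61.4033; IV: 184.4.
Overall E[X²] = 0.5·140.253 + 0.166667·176.72 + 0.166667·61.4033 + 0.166667·184.4 = 140.547.

140.547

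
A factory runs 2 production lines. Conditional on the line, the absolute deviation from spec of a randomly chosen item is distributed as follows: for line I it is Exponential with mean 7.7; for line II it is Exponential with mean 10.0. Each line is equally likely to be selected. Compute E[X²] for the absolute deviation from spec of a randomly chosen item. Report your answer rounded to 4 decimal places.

For each component E[X²] = Var + (mean)², giving I: 118.58; II: 200.
Overall E[X²] = 0.5·118.58 + 0.5·200 = 159.29.

159.2900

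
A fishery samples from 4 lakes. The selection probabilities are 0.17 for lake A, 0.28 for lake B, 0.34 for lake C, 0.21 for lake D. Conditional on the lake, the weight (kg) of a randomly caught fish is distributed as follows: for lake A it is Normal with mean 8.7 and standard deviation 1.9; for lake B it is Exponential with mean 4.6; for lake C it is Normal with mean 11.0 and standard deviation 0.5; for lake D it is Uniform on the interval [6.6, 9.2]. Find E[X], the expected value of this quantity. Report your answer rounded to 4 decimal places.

8.1660

Component means — A: 8.7; B: 4.6; C: 11; D: 7.9.
E[X] = 0.17·8.7 + 0.28·4.6 + 0.34·11 + 0.21·7.9 = 8.166.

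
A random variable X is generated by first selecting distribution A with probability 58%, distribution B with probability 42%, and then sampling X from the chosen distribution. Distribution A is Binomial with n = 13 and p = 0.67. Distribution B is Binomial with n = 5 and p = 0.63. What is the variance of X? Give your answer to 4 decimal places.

Per component, A: μ=8.71, E[X²]=78.7384; B: μ=3.15, E[X²]=11.088.
E[X] = 0.58·8.71 + 0.42·3.15 = 6.3748.
E[X²] = 0.58·78.7384 + 0.42·11.088 = 50.3252.
Var(X) = E[X²] − (E[X])² = 50.3252 − 40.6381 = 9.68716.

9.6872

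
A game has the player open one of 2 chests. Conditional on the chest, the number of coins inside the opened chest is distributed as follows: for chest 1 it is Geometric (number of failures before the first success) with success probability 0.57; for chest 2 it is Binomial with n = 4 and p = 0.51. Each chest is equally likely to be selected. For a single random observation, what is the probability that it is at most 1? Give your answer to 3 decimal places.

0.556

Conditional on each chest, P(X ≤ 1): 1: 0.8151; 2: 0.297652.
By total probability, P(X ≤ 1) = 0.5·0.8151 + 0.5·0.297652 = 0.556376.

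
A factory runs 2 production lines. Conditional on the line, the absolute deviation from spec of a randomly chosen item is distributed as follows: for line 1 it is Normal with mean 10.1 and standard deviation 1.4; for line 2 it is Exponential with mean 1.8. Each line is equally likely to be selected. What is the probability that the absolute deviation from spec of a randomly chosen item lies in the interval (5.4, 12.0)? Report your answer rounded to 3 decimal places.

0.480

Conditional on each line, P(5.4 < X < 12.0): 1: 0.912238; 2: 0.0485144.
By total probability, P(5.4 < X < 12.0) = 0.5·0.912238 + 0.5·0.0485144 = 0.480376.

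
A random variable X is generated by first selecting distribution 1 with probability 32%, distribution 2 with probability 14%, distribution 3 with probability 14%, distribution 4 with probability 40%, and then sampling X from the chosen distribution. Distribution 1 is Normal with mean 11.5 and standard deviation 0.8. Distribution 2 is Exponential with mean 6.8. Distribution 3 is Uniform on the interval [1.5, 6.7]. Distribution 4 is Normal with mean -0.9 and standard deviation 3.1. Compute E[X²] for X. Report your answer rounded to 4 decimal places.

For each component E[X²] = Var + (mean)², giving 1: 132.89; 2: 92.48; 3: 19.0633; 4: 10.42.
Overall E[X²] = 0.32·132.89 + 0.14·92.48 + 0.14·19.0633 + 0.4·10.42 = 62.3089.

62.3089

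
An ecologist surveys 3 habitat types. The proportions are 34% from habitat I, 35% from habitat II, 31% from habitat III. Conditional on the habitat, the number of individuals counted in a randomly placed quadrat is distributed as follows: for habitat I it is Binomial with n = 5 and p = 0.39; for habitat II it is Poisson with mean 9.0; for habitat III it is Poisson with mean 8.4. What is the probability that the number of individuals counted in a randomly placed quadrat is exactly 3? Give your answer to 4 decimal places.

Conditional on each habitat, P(X = 3): I: 0.220726; II: 0.0149943; III: 0.0222133.
By total probability, P(X = 3) = 0.34·0.220726 + 0.35·0.0149943 + 0.31·0.0222133 = 0.087181.

0.0872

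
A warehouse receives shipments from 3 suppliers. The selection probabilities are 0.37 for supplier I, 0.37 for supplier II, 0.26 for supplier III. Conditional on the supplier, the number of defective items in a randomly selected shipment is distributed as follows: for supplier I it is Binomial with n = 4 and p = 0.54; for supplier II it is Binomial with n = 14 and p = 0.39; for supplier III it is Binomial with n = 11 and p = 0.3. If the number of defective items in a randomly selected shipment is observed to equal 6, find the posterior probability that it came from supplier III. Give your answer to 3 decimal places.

0.164

Likelihoods P(X=6 | ·): I: 0; II: 0.202573; III: 0.0566056.
Posterior ∝ prior × likelihood. Numerator for III: 0.26·0.0566056 = 0.0147175.
Normalizing constant: 0.37·0 + 0.37·0.202573 + 0.26·0.0566056 = 0.0896695.
P(III | observation) = 0.0147175 / 0.0896695 = 0.16413.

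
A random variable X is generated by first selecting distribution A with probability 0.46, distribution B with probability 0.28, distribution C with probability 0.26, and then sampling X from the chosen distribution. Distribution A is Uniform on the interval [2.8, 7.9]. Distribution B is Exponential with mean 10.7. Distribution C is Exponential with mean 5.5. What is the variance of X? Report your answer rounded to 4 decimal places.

46.5770

Per component, A: μ=5.35, E[X²]=30.79; B: μ=10.7, E[X²]=228.98; C: μ=5.5, E[X²]=60.5.
E[X] = 0.46·5.35 + 0.28·10.7 + 0.26·5.5 = 6.887.
E[X²] = 0.46·30.79 + 0.28·228.98 + 0.26·60.5 = 94.0078.
Var(X) = E[X²] − (E[X])² = 94.0078 − 47.4308 = 46.577.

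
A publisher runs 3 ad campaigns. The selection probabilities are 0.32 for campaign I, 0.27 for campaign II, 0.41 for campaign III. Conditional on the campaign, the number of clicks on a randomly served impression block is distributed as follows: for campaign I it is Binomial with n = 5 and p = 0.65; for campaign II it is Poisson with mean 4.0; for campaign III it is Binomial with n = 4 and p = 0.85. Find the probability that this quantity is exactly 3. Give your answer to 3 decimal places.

Conditional on each campaign, P(X = 3): I: 0.336416; II: 0.195367; III: 0.368475.
By total probability, P(X = 3) = 0.32·0.336416 + 0.27·0.195367 + 0.41·0.368475 = 0.311477.

0.311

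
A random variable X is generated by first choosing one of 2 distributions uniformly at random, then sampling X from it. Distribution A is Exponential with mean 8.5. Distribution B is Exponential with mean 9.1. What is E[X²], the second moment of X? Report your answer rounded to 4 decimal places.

For each component E[X²] = Var + (mean)², giving A: 144.5; B: 165.62.
Overall E[X²] = 0.5·144.5 + 0.5·165.62 = 155.06.

155.0600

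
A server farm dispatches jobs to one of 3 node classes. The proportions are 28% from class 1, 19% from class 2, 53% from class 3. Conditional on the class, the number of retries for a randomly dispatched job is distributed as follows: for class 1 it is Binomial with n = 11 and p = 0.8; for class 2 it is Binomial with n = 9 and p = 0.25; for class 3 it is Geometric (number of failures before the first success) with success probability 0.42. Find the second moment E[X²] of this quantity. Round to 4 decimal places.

26.2119

For each component E[X²] = Var + (mean)², giving 1: 79.2; 2: 6.75; 3: 5.19501.
Overall E[X²] = 0.28·79.2 + 0.19·6.75 + 0.53·5.19501 = 26.2119.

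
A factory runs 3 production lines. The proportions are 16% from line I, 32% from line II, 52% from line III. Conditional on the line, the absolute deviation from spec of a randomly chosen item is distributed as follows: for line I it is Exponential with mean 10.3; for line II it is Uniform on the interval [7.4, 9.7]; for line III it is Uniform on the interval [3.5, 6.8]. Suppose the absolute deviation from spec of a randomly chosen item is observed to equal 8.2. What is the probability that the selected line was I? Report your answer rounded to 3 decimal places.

0.048

Likelihoods f(8.2 | ·): I: 0.0437939; II: 0.434783; III: 0.
Posterior ∝ prior × likelihood. Numerator for I: 0.16·0.0437939 = 0.00700703.
Normalizing constant: 0.16·0.0437939 + 0.32·0.434783 + 0.52·0 = 0.146137.
P(I | observation) = 0.00700703 / 0.146137 = 0.0479482.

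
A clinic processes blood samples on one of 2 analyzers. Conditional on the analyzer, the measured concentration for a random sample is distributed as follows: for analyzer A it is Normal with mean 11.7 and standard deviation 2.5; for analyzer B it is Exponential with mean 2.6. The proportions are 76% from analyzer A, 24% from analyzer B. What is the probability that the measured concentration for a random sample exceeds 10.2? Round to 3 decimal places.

0.556

Conditional on each analyzer, P(X > 10.2): A: 0.725747; B: 0.0197801.
By total probability, P(X > 10.2) = 0.76·0.725747 + 0.24·0.0197801 = 0.556315.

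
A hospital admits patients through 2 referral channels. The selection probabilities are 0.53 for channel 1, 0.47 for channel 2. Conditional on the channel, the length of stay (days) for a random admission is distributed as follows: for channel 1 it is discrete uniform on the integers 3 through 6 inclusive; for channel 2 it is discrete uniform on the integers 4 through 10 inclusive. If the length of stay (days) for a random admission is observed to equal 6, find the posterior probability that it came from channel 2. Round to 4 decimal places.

0.3363

Likelihoods P(X=6 | ·): 1: 0.25; 2: 0.142857.
Posterior ∝ prior × likelihood. Numerator for 2: 0.47·0.142857 = 0.0671429.
Normalizing constant: 0.53·0.25 + 0.47·0.142857 = 0.199643.
P(2 | observation) = 0.0671429 / 0.199643 = 0.336315.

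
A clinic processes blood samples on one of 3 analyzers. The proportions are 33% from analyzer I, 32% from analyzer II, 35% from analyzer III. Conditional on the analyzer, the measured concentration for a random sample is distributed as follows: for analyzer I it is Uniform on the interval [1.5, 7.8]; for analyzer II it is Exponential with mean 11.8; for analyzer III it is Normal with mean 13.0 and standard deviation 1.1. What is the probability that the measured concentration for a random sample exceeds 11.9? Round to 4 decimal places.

0.4112

Conditional on each analyzer, P(X > 11.9): I: 0; II: 0.364775; III: 0.841345.
By total probability, P(X > 11.9) = 0.33·0 + 0.32·0.364775 + 0.35·0.841345 = 0.411199.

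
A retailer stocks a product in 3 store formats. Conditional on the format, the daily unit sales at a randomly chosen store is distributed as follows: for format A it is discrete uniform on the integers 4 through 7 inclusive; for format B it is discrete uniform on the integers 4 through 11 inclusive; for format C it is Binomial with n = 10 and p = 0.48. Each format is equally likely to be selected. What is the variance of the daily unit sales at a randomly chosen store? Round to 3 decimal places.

Per component, A: μ=5.5, E[X²]=31.5; B: μ=7.5, E[X²]=61.5; C: μ=4.8, E[X²]=25.536.
E[X] = 0.333333·5.5 + 0.333333·7.5 + 0.333333·4.8 = 5.93333.
E[X²] = 0.333333·31.5 + 0.333333·61.5 + 0.333333·25.536 = 39.512.
Var(X) = E[X²] − (E[X])² = 39.512 − 35.2044 = 4.30756.

4.308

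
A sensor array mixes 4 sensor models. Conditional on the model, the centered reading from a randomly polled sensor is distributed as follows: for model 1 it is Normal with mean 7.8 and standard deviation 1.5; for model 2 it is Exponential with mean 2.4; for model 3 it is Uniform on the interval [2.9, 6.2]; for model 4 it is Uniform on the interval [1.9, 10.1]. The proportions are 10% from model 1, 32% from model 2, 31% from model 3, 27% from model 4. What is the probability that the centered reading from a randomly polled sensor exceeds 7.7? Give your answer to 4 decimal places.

Conditional on each model, P(X > 7.7): 1: 0.526576; 2: 0.0404239; 3: 0; 4: 0.292683.
By total probability, P(X > 7.7) = 0.1·0.526576 + 0.32·0.0404239 + 0.31·0 + 0.27·0.292683 = 0.144618.

0.1446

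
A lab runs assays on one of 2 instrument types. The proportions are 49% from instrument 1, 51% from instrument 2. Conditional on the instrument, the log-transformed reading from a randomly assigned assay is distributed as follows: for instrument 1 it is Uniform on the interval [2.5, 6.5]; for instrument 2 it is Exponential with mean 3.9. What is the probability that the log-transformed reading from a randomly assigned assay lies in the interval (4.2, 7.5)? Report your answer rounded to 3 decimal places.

0.381

Conditional on each instrument, P(4.2 < X < 7.5): 1: 0.575; 2: 0.194485.
By total probability, P(4.2 < X < 7.5) = 0.49·0.575 + 0.51·0.194485 = 0.380938.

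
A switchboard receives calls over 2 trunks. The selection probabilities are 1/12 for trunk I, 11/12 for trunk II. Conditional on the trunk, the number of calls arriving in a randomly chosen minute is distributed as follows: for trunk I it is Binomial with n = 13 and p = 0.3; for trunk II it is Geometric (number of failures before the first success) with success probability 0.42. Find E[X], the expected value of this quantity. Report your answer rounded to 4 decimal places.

1.5909

Component means — I: 3.9; II: 1.38095.
E[X] = 0.0833333·3.9 + 0.916667·1.38095 = 1.59087.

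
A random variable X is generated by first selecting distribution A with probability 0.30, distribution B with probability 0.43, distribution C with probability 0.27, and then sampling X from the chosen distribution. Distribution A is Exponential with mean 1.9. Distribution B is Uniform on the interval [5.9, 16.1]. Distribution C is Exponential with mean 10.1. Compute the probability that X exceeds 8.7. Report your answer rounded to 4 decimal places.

Conditional on each component, P(X > 8.7): A: 0.0102657; B: 0.72549; C: 0.422576.
By total probability, P(X > 8.7) = 0.3·0.0102657 + 0.43·0.72549 + 0.27·0.422576 = 0.429136.

0.4291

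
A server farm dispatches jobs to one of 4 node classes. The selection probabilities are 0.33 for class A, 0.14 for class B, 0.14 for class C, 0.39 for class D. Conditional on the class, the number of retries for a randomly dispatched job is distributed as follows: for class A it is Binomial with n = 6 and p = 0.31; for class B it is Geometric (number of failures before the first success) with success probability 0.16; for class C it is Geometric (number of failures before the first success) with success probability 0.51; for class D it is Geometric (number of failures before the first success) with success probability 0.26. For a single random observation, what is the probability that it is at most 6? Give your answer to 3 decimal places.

0.910

Conditional on each class, P(X ≤ 6): A: 1; B: 0.70491; C: 0.993218; D: 0.878487.
By total probability, P(X ≤ 6) = 0.33·1 + 0.14·0.70491 + 0.14·0.993218 + 0.39·0.878487 = 0.910348.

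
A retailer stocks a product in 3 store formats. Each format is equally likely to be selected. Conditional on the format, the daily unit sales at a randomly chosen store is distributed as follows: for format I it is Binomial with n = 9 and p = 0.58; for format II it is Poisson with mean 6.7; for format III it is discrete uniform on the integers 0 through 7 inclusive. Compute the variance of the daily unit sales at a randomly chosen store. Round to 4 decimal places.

6.4240

Per component, I: μ=5.22, E[X²]=29.4408; II: μ=6.7, E[X²]=51.59; III: μ=3.5, E[X²]=17.5.
E[X] = 0.333333·5.22 + 0.333333·6.7 + 0.333333·3.5 = 5.14.
E[X²] = 0.333333·29.4408 + 0.333333·51.59 + 0.333333·17.5 = 32.8436.
Var(X) = E[X²] − (E[X])² = 32.8436 − 26.4196 = 6.424.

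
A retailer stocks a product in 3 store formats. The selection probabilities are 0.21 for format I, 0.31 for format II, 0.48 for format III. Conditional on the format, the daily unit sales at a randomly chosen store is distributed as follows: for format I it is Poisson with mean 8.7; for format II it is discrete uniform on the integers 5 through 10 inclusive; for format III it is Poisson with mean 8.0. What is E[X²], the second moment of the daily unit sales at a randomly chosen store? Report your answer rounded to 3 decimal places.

70.624

For each component E[X²] = Var + (mean)², giving I: 84.39; II: 59.1667; III: 72.
Overall E[X²] = 0.21·84.39 + 0.31·59.1667 + 0.48·72 = 70.6236.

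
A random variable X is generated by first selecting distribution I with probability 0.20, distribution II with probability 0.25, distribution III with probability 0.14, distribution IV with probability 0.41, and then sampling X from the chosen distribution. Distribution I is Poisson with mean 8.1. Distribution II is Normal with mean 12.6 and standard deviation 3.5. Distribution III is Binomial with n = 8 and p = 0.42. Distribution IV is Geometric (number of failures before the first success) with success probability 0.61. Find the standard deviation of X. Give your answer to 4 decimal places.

Per component, I: μ=8.1, E[X²]=73.71; II: μ=12.6, E[X²]=171.01; III: μ=3.36, E[X²]=13.2384; IV: μ=0.639344, E[X²]=1.45687.
E[X] = 0.2·8.1 + 0.25·12.6 + 0.14·3.36 + 0.41·0.639344 = 5.50253.
E[X²] = 0.2·73.71 + 0.25·171.01 + 0.14·13.2384 + 0.41·1.45687 = 59.9452.
Var(X) = E[X²] − (E[X])² = 59.9452 − 30.2778 = 29.6673.
SD(X) = √29.6673 = 5.44677.

5.4468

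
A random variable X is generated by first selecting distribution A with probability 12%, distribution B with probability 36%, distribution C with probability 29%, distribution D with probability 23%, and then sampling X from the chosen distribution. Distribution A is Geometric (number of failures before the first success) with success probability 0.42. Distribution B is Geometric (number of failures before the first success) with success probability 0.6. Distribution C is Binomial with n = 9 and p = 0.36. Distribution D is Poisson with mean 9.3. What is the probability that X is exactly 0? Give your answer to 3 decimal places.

Conditional on each component, P(X = 0): A: 0.42; B: 0.6; C: 0.0180144; D: 9.14242e-05.
By total probability, P(X = 0) = 0.12·0.42 + 0.36·0.6 + 0.29·0.0180144 + 0.23·9.14242e-05 = 0.271645.

0.272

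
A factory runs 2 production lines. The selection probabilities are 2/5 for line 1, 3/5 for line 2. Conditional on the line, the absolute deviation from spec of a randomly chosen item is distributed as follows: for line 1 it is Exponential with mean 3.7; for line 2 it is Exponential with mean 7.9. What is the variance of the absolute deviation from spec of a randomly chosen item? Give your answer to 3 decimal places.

47.156

Per component, 1: μ=3.7, E[X²]=27.38; 2: μ=7.9, E[X²]=124.82.
E[X] = 0.4·3.7 + 0.6·7.9 = 6.22.
E[X²] = 0.4·27.38 + 0.6·124.82 = 85.844.
Var(X) = E[X²] − (E[X])² = 85.844 − 38.6884 = 47.1556.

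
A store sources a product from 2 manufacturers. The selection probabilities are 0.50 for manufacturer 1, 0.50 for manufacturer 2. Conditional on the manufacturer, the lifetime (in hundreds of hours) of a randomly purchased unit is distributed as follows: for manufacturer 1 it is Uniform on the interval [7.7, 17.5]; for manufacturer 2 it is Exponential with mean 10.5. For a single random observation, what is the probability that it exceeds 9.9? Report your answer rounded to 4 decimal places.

Conditional on each manufacturer, P(X > 9.9): 1: 0.77551; 2: 0.389513.
By total probability, P(X > 9.9) = 0.5·0.77551 + 0.5·0.389513 = 0.582512.

0.5825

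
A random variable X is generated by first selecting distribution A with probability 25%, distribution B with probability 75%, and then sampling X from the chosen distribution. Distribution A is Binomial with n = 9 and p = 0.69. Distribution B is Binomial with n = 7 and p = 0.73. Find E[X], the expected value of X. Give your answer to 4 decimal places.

Component means — A: 6.21; B: 5.11.
E[X] = 0.25·6.21 + 0.75·5.11 = 5.385.

5.3850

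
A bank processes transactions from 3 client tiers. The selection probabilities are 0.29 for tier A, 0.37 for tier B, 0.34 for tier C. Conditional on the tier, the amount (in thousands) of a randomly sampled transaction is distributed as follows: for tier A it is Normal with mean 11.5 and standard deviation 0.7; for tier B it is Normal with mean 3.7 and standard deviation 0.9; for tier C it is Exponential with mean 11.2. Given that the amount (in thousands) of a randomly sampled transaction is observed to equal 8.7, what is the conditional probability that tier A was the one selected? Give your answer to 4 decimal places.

0.0040

Likelihoods f(8.7 | ·): A: 0.000191186; B: 8.80222e-08; C: 0.0410609.
Posterior ∝ prior × likelihood. Numerator for A: 0.29·0.000191186 = 5.5444e-05.
Normalizing constant: 0.29·0.000191186 + 0.37·8.80222e-08 + 0.34·0.0410609 = 0.0140162.
P(A | observation) = 5.5444e-05 / 0.0140162 = 0.00395571.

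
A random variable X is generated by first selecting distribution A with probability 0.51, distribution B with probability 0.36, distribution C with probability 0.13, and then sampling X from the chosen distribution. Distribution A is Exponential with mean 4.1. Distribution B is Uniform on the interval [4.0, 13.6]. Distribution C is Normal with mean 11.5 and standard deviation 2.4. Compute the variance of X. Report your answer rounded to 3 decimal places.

20.114

Per component, A: μ=4.1, E[X²]=33.62; B: μ=8.8, E[X²]=85.12; C: μ=11.5, E[X²]=138.01.
E[X] = 0.51·4.1 + 0.36·8.8 + 0.13·11.5 = 6.754.
E[X²] = 0.51·33.62 + 0.36·85.12 + 0.13·138.01 = 65.7307.
Var(X) = E[X²] − (E[X])² = 65.7307 − 45.6165 = 20.1142.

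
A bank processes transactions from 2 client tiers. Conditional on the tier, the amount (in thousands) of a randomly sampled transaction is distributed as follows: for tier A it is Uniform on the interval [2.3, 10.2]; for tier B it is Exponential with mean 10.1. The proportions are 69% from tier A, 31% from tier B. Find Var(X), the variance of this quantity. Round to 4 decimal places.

38.3822

Per component, A: μ=6.25, E[X²]=44.2633; B: μ=10.1, E[X²]=204.02.
E[X] = 0.69·6.25 + 0.31·10.1 = 7.4435.
E[X²] = 0.69·44.2633 + 0.31·204.02 = 93.7879.
Var(X) = E[X²] − (E[X])² = 93.7879 − 55.4057 = 38.3822.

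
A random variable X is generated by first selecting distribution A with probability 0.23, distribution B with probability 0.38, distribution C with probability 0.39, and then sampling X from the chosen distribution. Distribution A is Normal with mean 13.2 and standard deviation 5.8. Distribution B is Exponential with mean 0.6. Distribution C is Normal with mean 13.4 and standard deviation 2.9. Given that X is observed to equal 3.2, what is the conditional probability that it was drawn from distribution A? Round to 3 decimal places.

0.530

Likelihoods f(3.2 | ·): A: 0.0155589; B: 0.00804658; C: 0.000283261.
Posterior ∝ prior × likelihood. Numerator for A: 0.23·0.0155589 = 0.00357855.
Normalizing constant: 0.23·0.0155589 + 0.38·0.00804658 + 0.39·0.000283261 = 0.00674672.
P(A | observation) = 0.00357855 / 0.00674672 = 0.530413.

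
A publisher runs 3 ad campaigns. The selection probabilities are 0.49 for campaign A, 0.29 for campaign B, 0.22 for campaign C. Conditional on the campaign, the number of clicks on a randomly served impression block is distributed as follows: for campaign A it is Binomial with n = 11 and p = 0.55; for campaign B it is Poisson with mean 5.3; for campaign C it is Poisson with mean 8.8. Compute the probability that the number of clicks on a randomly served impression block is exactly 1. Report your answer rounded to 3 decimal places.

0.009

Conditional on each campaign, P(X = 1): A: 0.00206006; B: 0.0264554; C: 0.00132645.
By total probability, P(X = 1) = 0.49·0.00206006 + 0.29·0.0264554 + 0.22·0.00132645 = 0.00897333.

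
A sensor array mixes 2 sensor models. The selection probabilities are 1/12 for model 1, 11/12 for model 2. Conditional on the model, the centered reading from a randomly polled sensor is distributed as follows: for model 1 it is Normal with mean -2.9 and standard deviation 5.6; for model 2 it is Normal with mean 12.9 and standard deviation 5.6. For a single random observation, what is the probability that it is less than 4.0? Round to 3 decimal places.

0.126

Conditional on each model, P(X < 4.0): 1: 0.891052; 2: 0.055998.
By total probability, P(X < 4.0) = 0.0833333·0.891052 + 0.916667·0.055998 = 0.125586.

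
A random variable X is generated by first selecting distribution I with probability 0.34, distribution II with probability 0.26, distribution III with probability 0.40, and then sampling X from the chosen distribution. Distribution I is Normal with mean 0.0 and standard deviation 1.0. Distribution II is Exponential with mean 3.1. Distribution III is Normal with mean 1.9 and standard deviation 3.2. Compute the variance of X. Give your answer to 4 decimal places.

8.4248

Per component, I: μ=0, E[X²]=1; II: μ=3.1, E[X²]=19.22; III: μ=1.9, E[X²]=13.85.
E[X] = 0.34·0 + 0.26·3.1 + 0.4·1.9 = 1.566.
E[X²] = 0.34·1 + 0.26·19.22 + 0.4·13.85 = 10.8772.
Var(X) = E[X²] − (E[X])² = 10.8772 − 2.45236 = 8.42484.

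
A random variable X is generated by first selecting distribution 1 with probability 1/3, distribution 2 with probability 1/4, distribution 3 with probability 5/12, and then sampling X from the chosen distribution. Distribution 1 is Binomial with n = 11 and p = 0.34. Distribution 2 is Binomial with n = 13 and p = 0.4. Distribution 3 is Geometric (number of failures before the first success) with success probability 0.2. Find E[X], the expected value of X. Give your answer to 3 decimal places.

Component means — 1: 3.74; 2: 5.2; 3: 4.
E[X] = 0.333333·3.74 + 0.25·5.2 + 0.416667·4 = 4.21333.

4.213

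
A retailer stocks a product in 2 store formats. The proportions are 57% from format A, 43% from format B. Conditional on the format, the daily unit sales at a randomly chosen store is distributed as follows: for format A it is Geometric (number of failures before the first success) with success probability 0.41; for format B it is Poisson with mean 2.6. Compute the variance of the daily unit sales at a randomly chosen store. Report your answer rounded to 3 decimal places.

3.449

Per component, A: μ=1.43902, E[X²]=5.58061; B: μ=2.6, E[X²]=9.36.
E[X] = 0.57·1.43902 + 0.43·2.6 = 1.93824.
E[X²] = 0.57·5.58061 + 0.43·9.36 = 7.20575.
Var(X) = E[X²] − (E[X])² = 7.20575 − 3.75679 = 3.44896.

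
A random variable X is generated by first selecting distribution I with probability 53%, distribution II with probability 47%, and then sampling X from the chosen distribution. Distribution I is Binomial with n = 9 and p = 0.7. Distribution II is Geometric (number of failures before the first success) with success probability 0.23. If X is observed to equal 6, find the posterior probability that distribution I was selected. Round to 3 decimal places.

Likelihoods P(X=6 | ·): I: 0.266828; II: 0.0479371.
Posterior ∝ prior × likelihood. Numerator for I: 0.53·0.266828 = 0.141419.
Normalizing constant: 0.53·0.266828 + 0.47·0.0479371 = 0.163949.
P(I | observation) = 0.141419 / 0.163949 = 0.862577.

0.863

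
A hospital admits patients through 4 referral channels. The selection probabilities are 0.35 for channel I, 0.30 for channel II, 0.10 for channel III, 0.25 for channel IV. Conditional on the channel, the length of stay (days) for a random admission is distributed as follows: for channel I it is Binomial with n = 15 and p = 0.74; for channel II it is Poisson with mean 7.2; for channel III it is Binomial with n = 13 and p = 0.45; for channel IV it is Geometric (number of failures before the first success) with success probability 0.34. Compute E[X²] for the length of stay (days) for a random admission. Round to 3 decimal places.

67.959

For each component E[X²] = Var + (mean)², giving I: 126.096; II: 59.04; III: 37.44; IV: 9.47751.
Overall E[X²] = 0.35·126.096 + 0.3·59.04 + 0.1·37.44 + 0.25·9.47751 = 67.959.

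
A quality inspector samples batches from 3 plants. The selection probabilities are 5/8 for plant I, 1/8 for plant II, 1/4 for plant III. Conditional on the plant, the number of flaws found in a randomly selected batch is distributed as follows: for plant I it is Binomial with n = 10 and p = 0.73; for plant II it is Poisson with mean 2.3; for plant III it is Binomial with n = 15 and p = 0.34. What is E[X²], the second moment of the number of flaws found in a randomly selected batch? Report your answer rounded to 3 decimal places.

For each component E[X²] = Var + (mean)², giving I: 55.261; II: 7.59; III: 29.376.
Overall E[X²] = 0.625·55.261 + 0.125·7.59 + 0.25·29.376 = 42.8309.

42.831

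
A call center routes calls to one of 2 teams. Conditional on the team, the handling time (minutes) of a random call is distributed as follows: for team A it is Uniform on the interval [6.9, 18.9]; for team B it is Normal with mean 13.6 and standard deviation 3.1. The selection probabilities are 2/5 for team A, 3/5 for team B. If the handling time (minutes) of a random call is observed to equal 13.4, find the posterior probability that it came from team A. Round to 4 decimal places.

0.3020

Likelihoods f(13.4 | ·): A: 0.0833333; B: 0.128424.
Posterior ∝ prior × likelihood. Numerator for A: 0.4·0.0833333 = 0.0333333.
Normalizing constant: 0.4·0.0833333 + 0.6·0.128424 = 0.110387.
P(A | observation) = 0.0333333 / 0.110387 = 0.301967.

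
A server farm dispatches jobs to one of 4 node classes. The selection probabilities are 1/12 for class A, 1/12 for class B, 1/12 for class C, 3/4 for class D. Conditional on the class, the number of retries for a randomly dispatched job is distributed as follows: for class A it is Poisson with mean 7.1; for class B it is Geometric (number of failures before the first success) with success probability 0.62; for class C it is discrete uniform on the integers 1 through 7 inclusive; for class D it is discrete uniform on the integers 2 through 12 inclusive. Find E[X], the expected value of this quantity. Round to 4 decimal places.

6.2261

Component means — A: 7.1; B: 0.612903; C: 4; D: 7.
E[X] = 0.0833333·7.1 + 0.0833333·0.612903 + 0.0833333·4 + 0.75·7 = 6.22608.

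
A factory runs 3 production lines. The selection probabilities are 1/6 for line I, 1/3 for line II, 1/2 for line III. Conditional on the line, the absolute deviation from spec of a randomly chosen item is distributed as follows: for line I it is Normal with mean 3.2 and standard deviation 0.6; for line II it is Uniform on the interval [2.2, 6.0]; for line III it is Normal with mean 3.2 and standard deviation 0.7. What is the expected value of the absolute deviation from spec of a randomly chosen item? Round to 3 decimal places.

Component means — I: 3.2; II: 4.1; III: 3.2.
E[X] = 0.166667·3.2 + 0.333333·4.1 + 0.5·3.2 = 3.5.

3.500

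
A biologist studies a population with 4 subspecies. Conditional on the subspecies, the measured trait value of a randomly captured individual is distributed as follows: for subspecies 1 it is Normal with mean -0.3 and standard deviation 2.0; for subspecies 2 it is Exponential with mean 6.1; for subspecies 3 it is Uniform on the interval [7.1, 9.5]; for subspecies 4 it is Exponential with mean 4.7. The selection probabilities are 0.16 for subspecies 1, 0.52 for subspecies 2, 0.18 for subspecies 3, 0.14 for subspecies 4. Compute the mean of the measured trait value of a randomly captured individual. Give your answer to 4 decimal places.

Component means — 1: -0.3; 2: 6.1; 3: 8.3; 4: 4.7.
E[X] = 0.16·-0.3 + 0.52·6.1 + 0.18·8.3 + 0.14·4.7 = 5.276.

5.2760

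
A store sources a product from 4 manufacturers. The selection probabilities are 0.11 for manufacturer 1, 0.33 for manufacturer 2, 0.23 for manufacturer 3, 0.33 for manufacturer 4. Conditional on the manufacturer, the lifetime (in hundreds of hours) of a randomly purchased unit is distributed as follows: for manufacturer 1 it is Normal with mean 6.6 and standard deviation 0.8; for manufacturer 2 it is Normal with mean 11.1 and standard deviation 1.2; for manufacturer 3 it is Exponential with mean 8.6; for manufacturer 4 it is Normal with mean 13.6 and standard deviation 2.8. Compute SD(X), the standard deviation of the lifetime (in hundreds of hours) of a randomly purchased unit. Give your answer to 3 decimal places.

5.080

Per component, 1: μ=6.6, E[X²]=44.2; 2: μ=11.1, E[X²]=124.65; 3: μ=8.6, E[X²]=147.92; 4: μ=13.6, E[X²]=192.8.
E[X] = 0.11·6.6 + 0.33·11.1 + 0.23·8.6 + 0.33·13.6 = 10.855.
E[X²] = 0.11·44.2 + 0.33·124.65 + 0.23·147.92 + 0.33·192.8 = 143.642.
Var(X) = E[X²] − (E[X])² = 143.642 − 117.831 = 25.8111.
SD(X) = √25.8111 = 5.08046.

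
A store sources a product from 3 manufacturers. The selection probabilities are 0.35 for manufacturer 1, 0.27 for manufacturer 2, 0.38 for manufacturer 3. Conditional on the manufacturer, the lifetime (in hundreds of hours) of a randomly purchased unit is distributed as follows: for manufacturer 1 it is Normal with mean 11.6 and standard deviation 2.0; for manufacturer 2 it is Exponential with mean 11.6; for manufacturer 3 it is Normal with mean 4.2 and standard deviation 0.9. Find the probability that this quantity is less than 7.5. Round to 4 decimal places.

0.5156

Conditional on each manufacturer, P(X < 7.5): 1: 0.0201822; 2: 0.476151; 3: 0.999877.
By total probability, P(X < 7.5) = 0.35·0.0201822 + 0.27·0.476151 + 0.38·0.999877 = 0.515578.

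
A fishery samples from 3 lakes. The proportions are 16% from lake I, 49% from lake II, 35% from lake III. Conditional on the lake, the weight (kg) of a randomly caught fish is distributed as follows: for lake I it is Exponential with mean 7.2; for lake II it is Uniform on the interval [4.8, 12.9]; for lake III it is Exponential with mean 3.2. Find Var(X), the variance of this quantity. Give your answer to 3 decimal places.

Per component, I: μ=7.2, E[X²]=103.68; II: μ=8.85, E[X²]=83.79; III: μ=3.2, E[X²]=20.48.
E[X] = 0.16·7.2 + 0.49·8.85 + 0.35·3.2 = 6.6085.
E[X²] = 0.16·103.68 + 0.49·83.79 + 0.35·20.48 = 64.8139.
Var(X) = E[X²] − (E[X])² = 64.8139 − 43.6723 = 21.1416.

21.142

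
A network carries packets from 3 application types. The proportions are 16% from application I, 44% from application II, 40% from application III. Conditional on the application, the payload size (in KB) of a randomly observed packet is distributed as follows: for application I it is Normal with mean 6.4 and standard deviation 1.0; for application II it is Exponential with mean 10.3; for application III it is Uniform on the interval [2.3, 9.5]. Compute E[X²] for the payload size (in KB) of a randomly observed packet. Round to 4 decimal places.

115.7248

For each component E[X²] = Var + (mean)², giving I: 41.96; II: 212.18; III: 39.13.
Overall E[X²] = 0.16·41.96 + 0.44·212.18 + 0.4·39.13 = 115.725.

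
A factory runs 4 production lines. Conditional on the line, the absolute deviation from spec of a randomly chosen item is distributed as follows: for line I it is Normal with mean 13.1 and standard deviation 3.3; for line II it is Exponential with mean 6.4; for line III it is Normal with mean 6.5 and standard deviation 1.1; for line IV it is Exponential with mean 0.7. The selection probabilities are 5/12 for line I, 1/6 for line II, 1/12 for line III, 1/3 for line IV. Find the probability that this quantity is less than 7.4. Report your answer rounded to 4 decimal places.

Conditional on each line, P(X < 7.4): I: 0.0420593; II: 0.685336; III: 0.793373; IV: 0.999974.
By total probability, P(X < 7.4) = 0.416667·0.0420593 + 0.166667·0.685336 + 0.0833333·0.793373 + 0.333333·0.999974 = 0.531187.

0.5312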